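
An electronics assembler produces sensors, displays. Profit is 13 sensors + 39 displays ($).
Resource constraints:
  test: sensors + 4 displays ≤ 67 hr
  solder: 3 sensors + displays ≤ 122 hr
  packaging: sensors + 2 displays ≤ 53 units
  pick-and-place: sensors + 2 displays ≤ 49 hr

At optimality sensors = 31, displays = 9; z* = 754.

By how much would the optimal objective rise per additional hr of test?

Check each constraint at x*: test 67/67 (tight); solder 102/122 (slack 20); packaging 49/53 (slack 4); pick-and-place 49/49 (tight).
Since solder, packaging are not tight, their duals are 0.
Dual feasibility on the basic columns requires 1·y_test + 1·y_pick-and-place = 13, 4·y_test + 2·y_pick-and-place = 39.
This yields shadow prices y_test = 6.5, y_pick-and-place = 6.5.
Shadow price of test = 6.5.

6.5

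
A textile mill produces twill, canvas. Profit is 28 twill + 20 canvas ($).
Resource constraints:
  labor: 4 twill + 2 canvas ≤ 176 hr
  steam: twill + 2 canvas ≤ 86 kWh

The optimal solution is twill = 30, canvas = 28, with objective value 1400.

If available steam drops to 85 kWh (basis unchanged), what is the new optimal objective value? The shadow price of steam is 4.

1396

Δb = -1, so new z* = 1400 + (4)·(-1) = 1400 − 4 = 1396.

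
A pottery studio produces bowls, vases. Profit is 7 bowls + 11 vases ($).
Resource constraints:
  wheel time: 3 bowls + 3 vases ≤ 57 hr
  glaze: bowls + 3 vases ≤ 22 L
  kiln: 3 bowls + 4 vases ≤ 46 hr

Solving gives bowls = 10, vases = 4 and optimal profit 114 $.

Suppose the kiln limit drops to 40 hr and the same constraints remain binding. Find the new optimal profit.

102

Binding: glaze and kiln. Non-binding: wheel time (15 unused).
Since wheel time is not tight, its dual is 0.
From A_Bᵀ y = c: 1·y_glaze + 3·y_kiln = 7; 3·y_glaze + 4·y_kiln = 11.
This yields shadow prices y_glaze = 1, y_kiln = 2.
Δz = y_kiln·Δb = 2 × (-6) = -12, so new z* = 114 − 12 = 102.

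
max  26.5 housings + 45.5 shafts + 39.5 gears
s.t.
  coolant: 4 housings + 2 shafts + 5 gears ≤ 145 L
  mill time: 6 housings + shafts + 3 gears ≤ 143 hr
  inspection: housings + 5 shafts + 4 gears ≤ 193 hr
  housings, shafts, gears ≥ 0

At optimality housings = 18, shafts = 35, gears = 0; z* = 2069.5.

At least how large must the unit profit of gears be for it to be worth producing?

43

At the optimum: coolant uses 142 of 145 (slack = 3); mill time uses 143 of 143 (binding); inspection uses 193 of 193 (binding).
Since coolant is not tight, its dual is 0.
From A_Bᵀ y = c: 6·y_mill time + 1·y_inspection = 26.5; 1·y_mill time + 5·y_inspection = 45.5.
Solving: y_mill time = 3, y_inspection = 8.5.
gears enters the basis when its profit ≥ yᵀa₃ = 3·3 + 8.5·4 = 43.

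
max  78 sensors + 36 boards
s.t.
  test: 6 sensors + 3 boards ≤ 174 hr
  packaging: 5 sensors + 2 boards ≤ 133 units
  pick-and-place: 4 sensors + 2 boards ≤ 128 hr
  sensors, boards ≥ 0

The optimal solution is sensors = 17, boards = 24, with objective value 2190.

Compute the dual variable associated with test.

8

Check each constraint at x*: test 174/174 (tight); packaging 133/133 (tight); pick-and-place 116/128 (slack 12).
By complementary slackness, y = 0 for the non-binding constraint.
From A_Bᵀ y = c: 6·y_test + 5·y_packaging = 78; 3·y_test + 2·y_packaging = 36.
→ y_test = 8 and y_packaging = 6.
Shadow price of test = 8.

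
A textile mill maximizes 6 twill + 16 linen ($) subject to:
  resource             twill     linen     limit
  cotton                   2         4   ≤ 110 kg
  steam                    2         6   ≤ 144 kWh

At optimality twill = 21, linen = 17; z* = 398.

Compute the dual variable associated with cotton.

1

At the optimum: cotton uses 110 of 110 (binding); steam uses 144 of 144 (binding).
From A_Bᵀ y = c: 2·y_cotton + 2·y_steam = 6; 4·y_cotton + 6·y_steam = 16.
This yields shadow prices y_cotton = 1, y_steam = 2.
Shadow price of cotton = 1.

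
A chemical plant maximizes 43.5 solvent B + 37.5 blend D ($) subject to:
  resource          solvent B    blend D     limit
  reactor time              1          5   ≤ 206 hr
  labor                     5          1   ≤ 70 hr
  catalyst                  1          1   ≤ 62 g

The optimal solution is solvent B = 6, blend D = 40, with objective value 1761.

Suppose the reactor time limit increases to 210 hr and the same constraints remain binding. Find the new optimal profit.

Check each constraint at x*: reactor time 206/206 (tight); labor 70/70 (tight); catalyst 46/62 (slack 16).
Slack constraints have shadow price 0 (complementary slackness).
Dual feasibility on the basic columns requires 1·y_reactor time + 5·y_labor = 43.5, 5·y_reactor time + 1·y_labor = 37.5.
→ y_reactor time = 6 and y_labor = 7.5.
Δz = y_reactor time·Δb = 6 × (4) = 24, so new z* = 1761 + 24 = 1785.

1785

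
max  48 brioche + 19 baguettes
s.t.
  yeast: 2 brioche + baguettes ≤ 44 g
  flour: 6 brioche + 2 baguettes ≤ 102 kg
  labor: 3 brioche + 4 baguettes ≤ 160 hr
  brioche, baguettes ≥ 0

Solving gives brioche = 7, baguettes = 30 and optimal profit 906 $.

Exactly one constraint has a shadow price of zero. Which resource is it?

labor

yeast: 44/44 (binding)
flour: 102/102 (binding)
labor: 141/160 (slack 19)
By complementary slackness, a constraint with positive slack has shadow price 0 → labor.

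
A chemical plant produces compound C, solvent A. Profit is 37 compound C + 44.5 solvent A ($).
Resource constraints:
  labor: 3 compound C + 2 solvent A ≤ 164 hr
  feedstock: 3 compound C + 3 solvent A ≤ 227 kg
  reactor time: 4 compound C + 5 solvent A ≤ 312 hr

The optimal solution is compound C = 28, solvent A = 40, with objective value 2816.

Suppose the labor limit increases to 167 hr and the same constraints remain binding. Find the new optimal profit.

Check each constraint at x*: labor 164/164 (tight); feedstock 204/227 (slack 23); reactor time 312/312 (tight).
By complementary slackness, y = 0 for the non-binding constraint.
Dual feasibility on the basic columns requires 3·y_labor + 4·y_reactor time = 37, 2·y_labor + 5·y_reactor time = 44.5.
→ y_labor = 1 and y_reactor time = 8.5.
Δz = y_labor·Δb = 1 × (3) = 3, so new z* = 2816 + 3 = 2819.

2819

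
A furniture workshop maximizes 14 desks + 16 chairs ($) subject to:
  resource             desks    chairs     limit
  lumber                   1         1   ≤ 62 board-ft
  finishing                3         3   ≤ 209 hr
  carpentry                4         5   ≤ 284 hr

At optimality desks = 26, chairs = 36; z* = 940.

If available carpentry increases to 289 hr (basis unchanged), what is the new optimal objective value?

950

At the optimum: lumber uses 62 of 62 (binding); finishing uses 186 of 209 (slack = 23); carpentry uses 284 of 284 (binding).
By complementary slackness, y = 0 for the non-binding constraint.
From A_Bᵀ y = c: 1·y_lumber + 4·y_carpentry = 14; 1·y_lumber + 5·y_carpentry = 16.
→ y_lumber = 6 and y_carpentry = 2.
Δz = y_carpentry·Δb = 2 × (5) = 10, so new z* = 940 + 10 = 950.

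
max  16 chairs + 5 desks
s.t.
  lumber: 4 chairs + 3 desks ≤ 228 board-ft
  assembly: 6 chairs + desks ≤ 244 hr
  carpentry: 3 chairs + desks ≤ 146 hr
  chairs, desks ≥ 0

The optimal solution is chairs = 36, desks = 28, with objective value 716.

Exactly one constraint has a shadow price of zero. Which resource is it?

lumber: 228/228 (binding)
assembly: 244/244 (binding)
carpentry: 136/146 (slack 10)
By complementary slackness, a constraint with positive slack has shadow price 0 → carpentry.

carpentry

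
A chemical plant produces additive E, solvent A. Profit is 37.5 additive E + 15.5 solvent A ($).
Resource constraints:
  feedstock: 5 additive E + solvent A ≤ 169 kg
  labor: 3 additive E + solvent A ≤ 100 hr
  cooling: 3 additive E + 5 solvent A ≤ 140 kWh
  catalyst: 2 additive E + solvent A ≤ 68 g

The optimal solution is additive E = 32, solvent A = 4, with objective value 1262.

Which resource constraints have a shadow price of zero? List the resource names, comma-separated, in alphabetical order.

feedstock: 164/169 (slack 5)
labor: 100/100 (binding)
cooling: 116/140 (slack 24)
catalyst: 68/68 (binding)
By complementary slackness, a constraint with positive slack has shadow price 0 → cooling, feedstock.

cooling, feedstock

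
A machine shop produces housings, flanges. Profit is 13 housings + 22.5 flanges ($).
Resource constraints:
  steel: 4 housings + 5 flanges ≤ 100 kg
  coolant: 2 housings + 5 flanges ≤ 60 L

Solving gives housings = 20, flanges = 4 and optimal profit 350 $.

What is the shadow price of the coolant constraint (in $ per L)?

At the optimum: steel uses 100 of 100 (binding); coolant uses 60 of 60 (binding).
The binding rows give the dual system: 4·y_steel + 2·y_coolant = 13 and 5·y_steel + 5·y_coolant = 22.5.
Solving: y_steel = 2, y_coolant = 2.5.
Shadow price of coolant = 2.5.

2.5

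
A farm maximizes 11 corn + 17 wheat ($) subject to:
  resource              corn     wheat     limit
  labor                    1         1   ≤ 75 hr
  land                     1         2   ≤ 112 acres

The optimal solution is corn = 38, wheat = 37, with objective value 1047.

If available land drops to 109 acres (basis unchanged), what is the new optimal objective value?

1029

Check each constraint at x*: labor 75/75 (tight); land 112/112 (tight).
Dual feasibility on the basic columns requires 1·y_labor + 1·y_land = 11, 1·y_labor + 2·y_land = 17.
→ y_labor = 5 and y_land = 6.
Δz = y_land·Δb = 6 × (-3) = -18, so new z* = 1047 − 18 = 1029.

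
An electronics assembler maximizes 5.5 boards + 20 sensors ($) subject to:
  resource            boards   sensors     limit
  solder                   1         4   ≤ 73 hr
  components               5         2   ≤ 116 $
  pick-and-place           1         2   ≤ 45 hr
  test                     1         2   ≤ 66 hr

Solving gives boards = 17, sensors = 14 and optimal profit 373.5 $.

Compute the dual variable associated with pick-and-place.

At the optimum: solder uses 73 of 73 (binding); components uses 113 of 116 (slack = 3); pick-and-place uses 45 of 45 (binding); test uses 45 of 66 (slack = 21).
By complementary slackness, y = 0 for the non-binding constraints.
The binding rows give the dual system: 1·y_solder + 1·y_pick-and-place = 5.5 and 4·y_solder + 2·y_pick-and-place = 20.
Solving: y_solder = 4.5, y_pick-and-place = 1.
Shadow price of pick-and-place = 1.

1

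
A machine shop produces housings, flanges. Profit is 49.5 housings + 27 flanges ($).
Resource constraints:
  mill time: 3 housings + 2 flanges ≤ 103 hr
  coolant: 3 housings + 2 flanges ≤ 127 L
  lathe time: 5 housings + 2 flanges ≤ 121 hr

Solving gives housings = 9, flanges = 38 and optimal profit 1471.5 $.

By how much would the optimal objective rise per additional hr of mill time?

At the optimum: mill time uses 103 of 103 (binding); coolant uses 103 of 127 (slack = 24); lathe time uses 121 of 121 (binding).
Since coolant is not tight, its dual is 0.
From A_Bᵀ y = c: 3·y_mill time + 5·y_lathe time = 49.5; 2·y_mill time + 2·y_lathe time = 27.
Solving: y_mill time = 9, y_lathe time = 4.5.
Shadow price of mill time = 9.

9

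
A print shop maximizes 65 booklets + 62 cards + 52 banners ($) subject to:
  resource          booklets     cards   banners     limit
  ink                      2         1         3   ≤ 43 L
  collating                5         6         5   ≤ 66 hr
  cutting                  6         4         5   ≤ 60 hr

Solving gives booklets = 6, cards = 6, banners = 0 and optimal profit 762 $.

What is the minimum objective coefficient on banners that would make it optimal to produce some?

At the optimum: ink uses 18 of 43 (slack = 25); collating uses 66 of 66 (binding); cutting uses 60 of 60 (binding).
By complementary slackness, y = 0 for the non-binding constraint.
Dual feasibility on the basic columns requires 5·y_collating + 6·y_cutting = 65, 6·y_collating + 4·y_cutting = 62.
This yields shadow prices y_collating = 7, y_cutting = 5.
banners enters the basis when its profit ≥ yᵀa₃ = 7·5 + 5·5 = 60.

60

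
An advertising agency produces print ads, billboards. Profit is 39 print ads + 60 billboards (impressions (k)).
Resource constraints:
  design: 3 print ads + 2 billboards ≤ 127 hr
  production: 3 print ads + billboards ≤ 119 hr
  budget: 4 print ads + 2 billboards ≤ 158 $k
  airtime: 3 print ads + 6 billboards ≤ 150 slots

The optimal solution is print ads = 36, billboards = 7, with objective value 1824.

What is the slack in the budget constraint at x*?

budget used = 4·36 + 2·7 = 158; slack = 158 − 158 = 0.

0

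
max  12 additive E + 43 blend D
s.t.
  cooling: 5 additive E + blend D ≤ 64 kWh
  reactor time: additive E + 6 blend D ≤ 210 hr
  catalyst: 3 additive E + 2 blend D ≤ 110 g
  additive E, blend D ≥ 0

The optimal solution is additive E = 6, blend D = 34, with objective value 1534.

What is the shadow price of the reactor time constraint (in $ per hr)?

At the optimum: cooling uses 64 of 64 (binding); reactor time uses 210 of 210 (binding); catalyst uses 86 of 110 (slack = 24).
Since catalyst is not tight, its dual is 0.
From A_Bᵀ y = c: 5·y_cooling + 1·y_reactor time = 12; 1·y_cooling + 6·y_reactor time = 43.
This yields shadow prices y_cooling = 1, y_reactor time = 7.
Shadow price of reactor time = 7.

7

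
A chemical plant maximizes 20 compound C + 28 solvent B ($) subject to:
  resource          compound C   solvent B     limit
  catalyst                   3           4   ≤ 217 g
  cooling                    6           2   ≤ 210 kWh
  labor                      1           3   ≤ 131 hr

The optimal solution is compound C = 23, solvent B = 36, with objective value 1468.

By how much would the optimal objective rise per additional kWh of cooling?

Binding: cooling and labor. Non-binding: catalyst (4 unused).
Slack constraints have shadow price 0 (complementary slackness).
From A_Bᵀ y = c: 6·y_cooling + 1·y_labor = 20; 2·y_cooling + 3·y_labor = 28.
→ y_cooling = 2 and y_labor = 8.
Shadow price of cooling = 2.

2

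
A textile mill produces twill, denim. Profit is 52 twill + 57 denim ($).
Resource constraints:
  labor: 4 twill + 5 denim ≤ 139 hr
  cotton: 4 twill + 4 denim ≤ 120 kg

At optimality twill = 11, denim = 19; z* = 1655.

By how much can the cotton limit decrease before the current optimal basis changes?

8.8

Binding constraints: labor, cotton. The basis is B = [[4,5],[4,4]] with det -4.
Per unit decrease in cotton, x* moves by d = (-1.25, 1).
The basis stays optimal until twill reaches 0; allowable decrease = 8.8 kg.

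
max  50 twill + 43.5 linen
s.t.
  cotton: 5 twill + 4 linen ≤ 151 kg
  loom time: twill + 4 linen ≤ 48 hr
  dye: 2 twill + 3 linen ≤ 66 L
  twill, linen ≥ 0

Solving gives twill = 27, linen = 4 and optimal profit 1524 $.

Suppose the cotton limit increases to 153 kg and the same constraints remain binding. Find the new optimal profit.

At the optimum: cotton uses 151 of 151 (binding); loom time uses 43 of 48 (slack = 5); dye uses 66 of 66 (binding).
Slack constraints have shadow price 0 (complementary slackness).
Dual feasibility on the basic columns requires 5·y_cotton + 2·y_dye = 50, 4·y_cotton + 3·y_dye = 43.5.
Solving: y_cotton = 9, y_dye = 2.5.
Δz = y_cotton·Δb = 9 × (2) = 18, so new z* = 1524 + 18 = 1542.

1542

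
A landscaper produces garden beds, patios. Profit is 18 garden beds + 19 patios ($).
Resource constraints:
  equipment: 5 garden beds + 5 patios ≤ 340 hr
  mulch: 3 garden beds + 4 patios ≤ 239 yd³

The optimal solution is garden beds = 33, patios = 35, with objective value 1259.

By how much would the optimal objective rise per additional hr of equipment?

Both equipment and mulch are binding at x*.
From A_Bᵀ y = c: 5·y_equipment + 3·y_mulch = 18; 5·y_equipment + 4·y_mulch = 19.
→ y_equipment = 3 and y_mulch = 1.
Shadow price of equipment = 3.

3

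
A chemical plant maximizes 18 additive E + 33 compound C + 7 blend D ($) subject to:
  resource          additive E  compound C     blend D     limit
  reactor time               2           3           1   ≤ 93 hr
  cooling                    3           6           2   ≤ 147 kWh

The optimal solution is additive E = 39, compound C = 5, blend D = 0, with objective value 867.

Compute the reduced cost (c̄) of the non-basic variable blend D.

-4

Check each constraint at x*: reactor time 93/93 (tight); cooling 147/147 (tight).
From A_Bᵀ y = c: 2·y_reactor time + 3·y_cooling = 18; 3·y_reactor time + 6·y_cooling = 33.
This yields shadow prices y_reactor time = 3, y_cooling = 4.
Reduced cost of blend D: c₃ − yᵀa₃ = 7 − (3·1 + 4·2) = 7 − 11 = -4.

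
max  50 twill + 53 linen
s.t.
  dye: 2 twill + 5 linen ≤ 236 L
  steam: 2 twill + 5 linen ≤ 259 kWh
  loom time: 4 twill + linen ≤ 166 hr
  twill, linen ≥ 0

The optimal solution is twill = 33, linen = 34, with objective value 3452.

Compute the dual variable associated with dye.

At the optimum: dye uses 236 of 236 (binding); steam uses 236 of 259 (slack = 23); loom time uses 166 of 166 (binding).
By complementary slackness, y = 0 for the non-binding constraint.
The binding rows give the dual system: 2·y_dye + 4·y_loom time = 50 and 5·y_dye + 1·y_loom time = 53.
Solving: y_dye = 9, y_loom time = 8.
Shadow price of dye = 9.

9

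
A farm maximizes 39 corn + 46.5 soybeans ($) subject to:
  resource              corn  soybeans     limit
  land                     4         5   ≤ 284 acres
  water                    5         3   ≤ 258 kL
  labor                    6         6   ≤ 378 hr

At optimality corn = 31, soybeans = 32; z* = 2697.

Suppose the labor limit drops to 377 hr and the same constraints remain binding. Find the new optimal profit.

At the optimum: land uses 284 of 284 (binding); water uses 251 of 258 (slack = 7); labor uses 378 of 378 (binding).
By complementary slackness, y = 0 for the non-binding constraint.
The binding rows give the dual system: 4·y_land + 6·y_labor = 39 and 5·y_land + 6·y_labor = 46.5.
→ y_land = 7.5 and y_labor = 1.5.
Δz = y_labor·Δb = 1.5 × (-1) = -1.5, so new z* = 2697 − 1.5 = 2695.5.

2695.5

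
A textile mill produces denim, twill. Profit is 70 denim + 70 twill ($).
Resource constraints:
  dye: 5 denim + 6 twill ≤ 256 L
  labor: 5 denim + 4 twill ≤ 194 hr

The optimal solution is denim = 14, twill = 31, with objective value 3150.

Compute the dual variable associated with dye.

Check each constraint at x*: dye 256/256 (tight); labor 194/194 (tight).
From A_Bᵀ y = c: 5·y_dye + 5·y_labor = 70; 6·y_dye + 4·y_labor = 70.
→ y_dye = 7 and y_labor = 7.
Shadow price of dye = 7.

7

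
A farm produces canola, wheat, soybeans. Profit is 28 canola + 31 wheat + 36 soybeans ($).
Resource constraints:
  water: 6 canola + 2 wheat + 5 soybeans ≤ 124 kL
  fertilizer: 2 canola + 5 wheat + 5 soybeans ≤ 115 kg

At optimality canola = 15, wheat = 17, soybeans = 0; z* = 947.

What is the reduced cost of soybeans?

-4

Both water and fertilizer are binding at x*.
From A_Bᵀ y = c: 6·y_water + 2·y_fertilizer = 28; 2·y_water + 5·y_fertilizer = 31.
This yields shadow prices y_water = 3, y_fertilizer = 5.
Reduced cost of soybeans: c₃ − yᵀa₃ = 36 − (3·5 + 5·5) = 36 − 40 = -4.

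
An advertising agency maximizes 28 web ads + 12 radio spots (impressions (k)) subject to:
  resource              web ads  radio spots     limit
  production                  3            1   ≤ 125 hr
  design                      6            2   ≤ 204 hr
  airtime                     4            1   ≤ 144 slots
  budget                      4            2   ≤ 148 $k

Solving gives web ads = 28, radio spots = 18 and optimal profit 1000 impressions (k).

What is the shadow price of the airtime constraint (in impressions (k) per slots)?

Check each constraint at x*: production 102/125 (slack 23); design 204/204 (tight); airtime 130/144 (slack 14); budget 148/148 (tight).
Slack constraints have shadow price 0 (complementary slackness).
From A_Bᵀ y = c: 6·y_design + 4·y_budget = 28; 2·y_design + 2·y_budget = 12.
→ y_design = 2 and y_budget = 4.
Shadow price of airtime = 0.

0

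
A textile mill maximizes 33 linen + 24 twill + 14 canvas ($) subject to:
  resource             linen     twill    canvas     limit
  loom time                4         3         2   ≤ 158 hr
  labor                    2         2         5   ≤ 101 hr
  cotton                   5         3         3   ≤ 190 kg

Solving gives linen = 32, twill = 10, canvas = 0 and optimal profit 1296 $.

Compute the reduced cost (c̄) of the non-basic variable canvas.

Check each constraint at x*: loom time 158/158 (tight); labor 84/101 (slack 17); cotton 190/190 (tight).
By complementary slackness, y = 0 for the non-binding constraint.
From A_Bᵀ y = c: 4·y_loom time + 5·y_cotton = 33; 3·y_loom time + 3·y_cotton = 24.
Solving: y_loom time = 7, y_cotton = 1.
Reduced cost of canvas: c₃ − yᵀa₃ = 14 − (7·2 + 1·3) = 14 − 17 = -3.

-3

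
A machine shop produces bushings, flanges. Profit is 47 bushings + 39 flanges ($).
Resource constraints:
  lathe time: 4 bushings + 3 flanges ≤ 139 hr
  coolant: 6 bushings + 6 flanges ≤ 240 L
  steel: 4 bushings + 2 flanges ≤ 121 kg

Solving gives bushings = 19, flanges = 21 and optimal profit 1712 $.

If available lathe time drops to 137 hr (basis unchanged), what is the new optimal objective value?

Binding: lathe time and coolant. Non-binding: steel (3 unused).
By complementary slackness, y = 0 for the non-binding constraint.
From A_Bᵀ y = c: 4·y_lathe time + 6·y_coolant = 47; 3·y_lathe time + 6·y_coolant = 39.
Solving: y_lathe time = 8, y_coolant = 2.5.
Δz = y_lathe time·Δb = 8 × (-2) = -16, so new z* = 1712 − 16 = 1696.

1696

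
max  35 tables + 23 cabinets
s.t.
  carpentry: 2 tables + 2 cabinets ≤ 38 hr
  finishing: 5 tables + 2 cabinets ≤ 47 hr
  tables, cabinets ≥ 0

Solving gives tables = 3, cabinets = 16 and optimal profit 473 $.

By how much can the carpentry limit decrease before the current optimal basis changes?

Binding constraints: carpentry, finishing. The basis is B = [[2,2],[5,2]] with det -6.
Per unit decrease in carpentry, x* moves by d = (0.3333, -0.8333).
The basis stays optimal until cabinets reaches 0; allowable decrease = 19.2 hr.

19.2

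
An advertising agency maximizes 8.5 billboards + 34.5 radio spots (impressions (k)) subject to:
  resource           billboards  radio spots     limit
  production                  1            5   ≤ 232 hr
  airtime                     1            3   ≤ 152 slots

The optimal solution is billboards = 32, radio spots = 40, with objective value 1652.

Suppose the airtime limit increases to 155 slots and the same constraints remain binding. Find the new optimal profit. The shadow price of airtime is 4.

1664

Δb = 3, so new z* = 1652 + (4)·(3) = 1652 + 12 = 1664.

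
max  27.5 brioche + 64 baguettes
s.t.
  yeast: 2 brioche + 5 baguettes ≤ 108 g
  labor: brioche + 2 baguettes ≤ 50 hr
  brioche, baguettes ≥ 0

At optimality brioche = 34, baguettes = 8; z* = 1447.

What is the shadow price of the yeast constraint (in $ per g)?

9

Check each constraint at x*: yeast 108/108 (tight); labor 50/50 (tight).
Dual feasibility on the basic columns requires 2·y_yeast + 1·y_labor = 27.5, 5·y_yeast + 2·y_labor = 64.
This yields shadow prices y_yeast = 9, y_labor = 9.5.
Shadow price of yeast = 9.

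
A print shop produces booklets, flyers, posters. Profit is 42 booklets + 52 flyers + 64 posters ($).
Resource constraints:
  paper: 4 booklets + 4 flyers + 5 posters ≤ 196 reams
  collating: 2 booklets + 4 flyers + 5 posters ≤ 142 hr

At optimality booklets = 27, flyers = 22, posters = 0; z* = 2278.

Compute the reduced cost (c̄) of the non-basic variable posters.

Both paper and collating are binding at x*.
Dual feasibility on the basic columns requires 4·y_paper + 2·y_collating = 42, 4·y_paper + 4·y_collating = 52.
Solving: y_paper = 8, y_collating = 5.
Reduced cost of posters: c₃ − yᵀa₃ = 64 − (8·5 + 5·5) = 64 − 65 = -1.

-1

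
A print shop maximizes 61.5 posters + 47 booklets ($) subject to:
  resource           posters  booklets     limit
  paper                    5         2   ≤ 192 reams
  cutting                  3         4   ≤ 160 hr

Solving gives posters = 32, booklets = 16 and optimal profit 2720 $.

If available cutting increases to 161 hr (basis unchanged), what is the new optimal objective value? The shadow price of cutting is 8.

Δb = 1, so new z* = 2720 + (8)·(1) = 2720 + 8 = 2728.

2728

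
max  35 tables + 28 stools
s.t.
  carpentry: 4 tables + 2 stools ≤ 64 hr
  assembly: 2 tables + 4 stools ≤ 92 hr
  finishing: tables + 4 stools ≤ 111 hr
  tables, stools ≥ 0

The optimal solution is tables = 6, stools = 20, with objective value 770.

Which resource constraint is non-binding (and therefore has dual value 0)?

carpentry: 64/64 (binding)
assembly: 92/92 (binding)
finishing: 86/111 (slack 25)
By complementary slackness, a constraint with positive slack has shadow price 0 → finishing.

finishing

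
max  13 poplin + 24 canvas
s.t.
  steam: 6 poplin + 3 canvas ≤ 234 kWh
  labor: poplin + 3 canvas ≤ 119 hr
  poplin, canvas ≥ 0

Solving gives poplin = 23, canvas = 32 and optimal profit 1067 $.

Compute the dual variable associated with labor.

7

Check each constraint at x*: steam 234/234 (tight); labor 119/119 (tight).
Dual feasibility on the basic columns requires 6·y_steam + 1·y_labor = 13, 3·y_steam + 3·y_labor = 24.
Solving: y_steam = 1, y_labor = 7.
Shadow price of labor = 7.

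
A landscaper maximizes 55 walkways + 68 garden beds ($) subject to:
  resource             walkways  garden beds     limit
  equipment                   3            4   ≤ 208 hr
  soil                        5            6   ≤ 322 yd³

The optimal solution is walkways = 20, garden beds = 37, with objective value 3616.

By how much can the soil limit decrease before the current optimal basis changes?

Binding constraints: equipment, soil. The basis is B = [[3,4],[5,6]] with det -2.
Per unit decrease in soil, x* moves by d = (-2, 1.5).
The basis stays optimal until walkways reaches 0; allowable decrease = 10 yd³.

10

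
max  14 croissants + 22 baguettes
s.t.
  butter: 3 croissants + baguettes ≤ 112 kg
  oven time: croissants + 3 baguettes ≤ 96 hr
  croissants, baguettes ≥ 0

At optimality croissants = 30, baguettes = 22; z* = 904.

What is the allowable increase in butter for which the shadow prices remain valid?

176

Binding constraints: butter, oven time. The basis is B = [[3,1],[1,3]] with det 8.
Per unit increase in butter, x* moves by d = (0.375, -0.125).
The basis stays optimal until baguettes reaches 0; allowable increase = 176 kg.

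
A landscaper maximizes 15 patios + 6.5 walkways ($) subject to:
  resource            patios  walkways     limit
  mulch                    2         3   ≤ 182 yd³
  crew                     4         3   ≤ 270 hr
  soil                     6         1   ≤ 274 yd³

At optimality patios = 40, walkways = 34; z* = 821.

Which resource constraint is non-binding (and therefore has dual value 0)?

mulch: 182/182 (binding)
crew: 262/270 (slack 8)
soil: 274/274 (binding)
By complementary slackness, a constraint with positive slack has shadow price 0 → crew.

crew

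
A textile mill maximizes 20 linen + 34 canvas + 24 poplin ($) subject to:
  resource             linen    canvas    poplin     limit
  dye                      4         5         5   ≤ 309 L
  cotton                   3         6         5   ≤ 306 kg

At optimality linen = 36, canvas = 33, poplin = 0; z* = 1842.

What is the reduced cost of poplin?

-6

Check each constraint at x*: dye 309/309 (tight); cotton 306/306 (tight).
From A_Bᵀ y = c: 4·y_dye + 3·y_cotton = 20; 5·y_dye + 6·y_cotton = 34.
This yields shadow prices y_dye = 2, y_cotton = 4.
Reduced cost of poplin: c₃ − yᵀa₃ = 24 − (2·5 + 4·5) = 24 − 30 = -6.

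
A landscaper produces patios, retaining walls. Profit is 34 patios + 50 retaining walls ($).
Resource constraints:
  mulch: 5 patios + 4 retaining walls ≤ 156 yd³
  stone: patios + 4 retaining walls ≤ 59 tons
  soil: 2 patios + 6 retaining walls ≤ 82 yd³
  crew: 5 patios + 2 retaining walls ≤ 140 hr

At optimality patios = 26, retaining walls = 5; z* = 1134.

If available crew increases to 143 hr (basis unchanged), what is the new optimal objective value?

1146

At the optimum: mulch uses 150 of 156 (slack = 6); stone uses 46 of 59 (slack = 13); soil uses 82 of 82 (binding); crew uses 140 of 140 (binding).
By complementary slackness, y = 0 for the non-binding constraints.
From A_Bᵀ y = c: 2·y_soil + 5·y_crew = 34; 6·y_soil + 2·y_crew = 50.
This yields shadow prices y_soil = 7, y_crew = 4.
Δz = y_crew·Δb = 4 × (3) = 12, so new z* = 1134 + 12 = 1146.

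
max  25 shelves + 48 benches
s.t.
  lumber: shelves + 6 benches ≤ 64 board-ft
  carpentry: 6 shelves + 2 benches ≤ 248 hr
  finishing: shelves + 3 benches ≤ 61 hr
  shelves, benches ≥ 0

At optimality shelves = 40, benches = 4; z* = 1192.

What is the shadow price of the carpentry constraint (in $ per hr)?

Check each constraint at x*: lumber 64/64 (tight); carpentry 248/248 (tight); finishing 52/61 (slack 9).
Slack constraints have shadow price 0 (complementary slackness).
Dual feasibility on the basic columns requires 1·y_lumber + 6·y_carpentry = 25, 6·y_lumber + 2·y_carpentry = 48.
Solving: y_lumber = 7, y_carpentry = 3.
Shadow price of carpentry = 3.

3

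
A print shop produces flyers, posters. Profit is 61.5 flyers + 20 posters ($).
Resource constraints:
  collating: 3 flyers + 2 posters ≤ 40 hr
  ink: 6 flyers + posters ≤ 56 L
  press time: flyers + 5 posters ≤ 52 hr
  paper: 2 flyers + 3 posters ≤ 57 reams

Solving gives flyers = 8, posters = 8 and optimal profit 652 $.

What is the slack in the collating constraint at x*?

collating used = 3·8 + 2·8 = 40; slack = 40 − 40 = 0.

0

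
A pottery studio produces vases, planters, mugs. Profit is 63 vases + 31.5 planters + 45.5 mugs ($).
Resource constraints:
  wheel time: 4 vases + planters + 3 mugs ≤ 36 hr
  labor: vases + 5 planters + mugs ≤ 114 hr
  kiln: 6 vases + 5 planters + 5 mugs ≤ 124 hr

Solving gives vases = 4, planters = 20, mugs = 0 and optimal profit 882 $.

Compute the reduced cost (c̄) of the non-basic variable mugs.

-4

At the optimum: wheel time uses 36 of 36 (binding); labor uses 104 of 114 (slack = 10); kiln uses 124 of 124 (binding).
By complementary slackness, y = 0 for the non-binding constraint.
Dual feasibility on the basic columns requires 4·y_wheel time + 6·y_kiln = 63, 1·y_wheel time + 5·y_kiln = 31.5.
→ y_wheel time = 9 and y_kiln = 4.5.
Reduced cost of mugs: c₃ − yᵀa₃ = 45.5 − (9·3 + 4.5·5) = 45.5 − 49.5 = -4.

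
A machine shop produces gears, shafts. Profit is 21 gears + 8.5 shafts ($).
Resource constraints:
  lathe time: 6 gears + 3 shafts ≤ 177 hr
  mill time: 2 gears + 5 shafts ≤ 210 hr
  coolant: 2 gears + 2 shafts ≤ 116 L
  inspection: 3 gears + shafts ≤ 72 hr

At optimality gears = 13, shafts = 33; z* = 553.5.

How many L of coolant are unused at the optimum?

coolant used = 2·13 + 2·33 = 92; slack = 116 − 92 = 24.

24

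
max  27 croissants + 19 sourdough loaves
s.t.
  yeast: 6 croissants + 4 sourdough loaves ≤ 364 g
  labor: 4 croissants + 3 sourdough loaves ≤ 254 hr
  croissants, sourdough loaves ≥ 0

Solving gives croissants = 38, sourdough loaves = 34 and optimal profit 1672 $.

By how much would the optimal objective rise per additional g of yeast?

Both yeast and labor are binding at x*.
The binding rows give the dual system: 6·y_yeast + 4·y_labor = 27 and 4·y_yeast + 3·y_labor = 19.
Solving: y_yeast = 2.5, y_labor = 3.
Shadow price of yeast = 2.5.

2.5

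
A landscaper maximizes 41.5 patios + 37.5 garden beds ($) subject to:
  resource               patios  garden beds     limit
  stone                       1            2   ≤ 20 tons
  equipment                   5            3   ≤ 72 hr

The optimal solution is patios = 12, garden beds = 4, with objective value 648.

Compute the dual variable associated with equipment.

6.5

At the optimum: stone uses 20 of 20 (binding); equipment uses 72 of 72 (binding).
From A_Bᵀ y = c: 1·y_stone + 5·y_equipment = 41.5; 2·y_stone + 3·y_equipment = 37.5.
→ y_stone = 9 and y_equipment = 6.5.
Shadow price of equipment = 6.5.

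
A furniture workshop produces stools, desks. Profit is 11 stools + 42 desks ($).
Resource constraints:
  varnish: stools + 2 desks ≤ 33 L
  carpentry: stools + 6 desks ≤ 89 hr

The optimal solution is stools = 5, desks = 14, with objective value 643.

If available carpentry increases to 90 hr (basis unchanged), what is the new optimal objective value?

Both varnish and carpentry are binding at x*.
Dual feasibility on the basic columns requires 1·y_varnish + 1·y_carpentry = 11, 2·y_varnish + 6·y_carpentry = 42.
→ y_varnish = 6 and y_carpentry = 5.
Δz = y_carpentry·Δb = 5 × (1) = 5, so new z* = 643 + 5 = 648.

648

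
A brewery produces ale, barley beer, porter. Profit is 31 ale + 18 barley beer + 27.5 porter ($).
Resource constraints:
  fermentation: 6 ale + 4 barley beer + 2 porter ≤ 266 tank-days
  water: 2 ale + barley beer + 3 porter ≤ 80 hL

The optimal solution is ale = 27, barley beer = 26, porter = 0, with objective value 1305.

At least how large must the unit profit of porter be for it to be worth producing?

29

Both fermentation and water are binding at x*.
Dual feasibility on the basic columns requires 6·y_fermentation + 2·y_water = 31, 4·y_fermentation + 1·y_water = 18.
Solving: y_fermentation = 2.5, y_water = 8.
porter enters the basis when its profit ≥ yᵀa₃ = 2.5·2 + 8·3 = 29.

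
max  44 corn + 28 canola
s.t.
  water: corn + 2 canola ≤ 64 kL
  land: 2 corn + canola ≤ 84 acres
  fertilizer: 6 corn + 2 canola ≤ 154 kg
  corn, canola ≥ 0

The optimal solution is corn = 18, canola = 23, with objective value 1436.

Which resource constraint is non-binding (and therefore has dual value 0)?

water: 64/64 (binding)
land: 59/84 (slack 25)
fertilizer: 154/154 (binding)
By complementary slackness, a constraint with positive slack has shadow price 0 → land.

land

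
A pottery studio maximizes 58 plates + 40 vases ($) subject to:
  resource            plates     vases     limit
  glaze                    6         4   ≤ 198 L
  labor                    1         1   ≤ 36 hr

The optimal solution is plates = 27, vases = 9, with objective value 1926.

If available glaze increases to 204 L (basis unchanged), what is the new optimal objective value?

Check each constraint at x*: glaze 198/198 (tight); labor 36/36 (tight).
The binding rows give the dual system: 6·y_glaze + 1·y_labor = 58 and 4·y_glaze + 1·y_labor = 40.
Solving: y_glaze = 9, y_labor = 4.
Δz = y_glaze·Δb = 9 × (6) = 54, so new z* = 1926 + 54 = 1980.

1980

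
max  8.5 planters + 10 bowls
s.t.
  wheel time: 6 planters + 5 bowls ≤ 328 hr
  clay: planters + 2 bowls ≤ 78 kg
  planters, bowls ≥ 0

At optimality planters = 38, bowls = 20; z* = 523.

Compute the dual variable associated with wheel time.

Check each constraint at x*: wheel time 328/328 (tight); clay 78/78 (tight).
From A_Bᵀ y = c: 6·y_wheel time + 1·y_clay = 8.5; 5·y_wheel time + 2·y_clay = 10.
Solving: y_wheel time = 1, y_clay = 2.5.
Shadow price of wheel time = 1.

1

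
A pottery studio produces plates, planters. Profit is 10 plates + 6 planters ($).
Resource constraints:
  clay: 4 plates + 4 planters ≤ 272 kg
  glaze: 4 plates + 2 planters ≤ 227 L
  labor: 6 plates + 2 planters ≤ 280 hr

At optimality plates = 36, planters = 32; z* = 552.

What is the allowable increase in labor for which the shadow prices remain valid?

Binding constraints: clay, labor. The basis is B = [[4,4],[6,2]] with det -16.
Per unit increase in labor, x* moves by d = (0.25, -0.25).
The basis stays optimal until glaze becomes binding; allowable increase = 38 hr.

38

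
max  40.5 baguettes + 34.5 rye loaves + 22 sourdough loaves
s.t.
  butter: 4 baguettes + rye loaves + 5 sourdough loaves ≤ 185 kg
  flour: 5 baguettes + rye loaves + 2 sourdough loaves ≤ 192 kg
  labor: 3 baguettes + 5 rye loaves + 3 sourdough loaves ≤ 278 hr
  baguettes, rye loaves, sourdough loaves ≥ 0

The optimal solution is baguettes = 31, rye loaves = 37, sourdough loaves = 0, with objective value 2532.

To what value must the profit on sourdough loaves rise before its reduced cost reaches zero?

27

Check each constraint at x*: butter 161/185 (slack 24); flour 192/192 (tight); labor 278/278 (tight).
Slack constraints have shadow price 0 (complementary slackness).
From A_Bᵀ y = c: 5·y_flour + 3·y_labor = 40.5; 1·y_flour + 5·y_labor = 34.5.
→ y_flour = 4.5 and y_labor = 6.
sourdough loaves enters the basis when its profit ≥ yᵀa₃ = 4.5·2 + 6·3 = 27.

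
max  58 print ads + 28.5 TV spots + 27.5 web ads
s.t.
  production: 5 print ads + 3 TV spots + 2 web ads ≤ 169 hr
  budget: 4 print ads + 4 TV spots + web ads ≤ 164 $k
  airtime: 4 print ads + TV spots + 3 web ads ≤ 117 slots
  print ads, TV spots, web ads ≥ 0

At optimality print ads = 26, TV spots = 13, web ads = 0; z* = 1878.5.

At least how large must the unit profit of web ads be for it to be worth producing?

At the optimum: production uses 169 of 169 (binding); budget uses 156 of 164 (slack = 8); airtime uses 117 of 117 (binding).
By complementary slackness, y = 0 for the non-binding constraint.
Dual feasibility on the basic columns requires 5·y_production + 4·y_airtime = 58, 3·y_production + 1·y_airtime = 28.5.
This yields shadow prices y_production = 8, y_airtime = 4.5.
web ads enters the basis when its profit ≥ yᵀa₃ = 8·2 + 4.5·3 = 29.5.

29.5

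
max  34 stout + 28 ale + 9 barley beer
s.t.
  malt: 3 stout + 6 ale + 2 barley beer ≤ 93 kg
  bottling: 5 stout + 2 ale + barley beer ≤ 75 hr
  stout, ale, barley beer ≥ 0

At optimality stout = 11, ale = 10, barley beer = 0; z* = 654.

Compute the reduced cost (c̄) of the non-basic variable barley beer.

-2

Check each constraint at x*: malt 93/93 (tight); bottling 75/75 (tight).
From A_Bᵀ y = c: 3·y_malt + 5·y_bottling = 34; 6·y_malt + 2·y_bottling = 28.
Solving: y_malt = 3, y_bottling = 5.
Reduced cost of barley beer: c₃ − yᵀa₃ = 9 − (3·2 + 5·1) = 9 − 11 = -2.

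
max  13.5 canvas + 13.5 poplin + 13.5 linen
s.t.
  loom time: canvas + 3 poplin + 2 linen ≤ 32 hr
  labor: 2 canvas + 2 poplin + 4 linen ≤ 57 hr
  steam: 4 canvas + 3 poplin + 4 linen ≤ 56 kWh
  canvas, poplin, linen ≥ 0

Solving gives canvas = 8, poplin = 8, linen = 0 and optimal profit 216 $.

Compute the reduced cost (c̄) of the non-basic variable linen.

At the optimum: loom time uses 32 of 32 (binding); labor uses 32 of 57 (slack = 25); steam uses 56 of 56 (binding).
Slack constraints have shadow price 0 (complementary slackness).
The binding rows give the dual system: 1·y_loom time + 4·y_steam = 13.5 and 3·y_loom time + 3·y_steam = 13.5.
→ y_loom time = 1.5 and y_steam = 3.
Reduced cost of linen: c₃ − yᵀa₃ = 13.5 − (1.5·2 + 3·4) = 13.5 − 15 = -1.5.

-1.5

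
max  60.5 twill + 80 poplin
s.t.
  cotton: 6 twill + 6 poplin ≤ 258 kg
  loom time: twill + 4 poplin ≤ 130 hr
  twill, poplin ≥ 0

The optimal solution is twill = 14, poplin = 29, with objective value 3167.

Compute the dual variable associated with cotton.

Check each constraint at x*: cotton 258/258 (tight); loom time 130/130 (tight).
From A_Bᵀ y = c: 6·y_cotton + 1·y_loom time = 60.5; 6·y_cotton + 4·y_loom time = 80.
This yields shadow prices y_cotton = 9, y_loom time = 6.5.
Shadow price of cotton = 9.

9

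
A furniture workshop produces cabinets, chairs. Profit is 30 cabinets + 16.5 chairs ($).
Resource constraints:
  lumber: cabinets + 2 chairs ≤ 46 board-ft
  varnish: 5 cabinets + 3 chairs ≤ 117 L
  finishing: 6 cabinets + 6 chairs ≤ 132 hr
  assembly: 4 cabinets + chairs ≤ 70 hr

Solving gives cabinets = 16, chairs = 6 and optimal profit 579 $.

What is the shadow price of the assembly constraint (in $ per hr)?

4.5

Binding: finishing and assembly. Non-binding: lumber (18 unused), varnish (19 unused).
By complementary slackness, y = 0 for the non-binding constraints.
The binding rows give the dual system: 6·y_finishing + 4·y_assembly = 30 and 6·y_finishing + 1·y_assembly = 16.5.
Solving: y_finishing = 2, y_assembly = 4.5.
Shadow price of assembly = 4.5.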